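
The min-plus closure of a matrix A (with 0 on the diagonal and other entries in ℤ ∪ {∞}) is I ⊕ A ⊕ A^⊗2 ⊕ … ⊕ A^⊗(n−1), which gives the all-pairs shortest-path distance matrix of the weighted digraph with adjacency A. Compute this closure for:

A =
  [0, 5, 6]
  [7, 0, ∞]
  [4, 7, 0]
Closure =
  [0, 5, 6]
  [7, 0, 13]
  [4, 7, 0]

This is the Floyd-Warshall all-pairs shortest-path computation. For each intermediate vertex k = 0, 1, …, 2, update dist[i][j] ← min(dist[i][j], dist[i][k] + dist[k][j]). The final matrix gives, for each (i, j), the minimum total weight of any directed path from i to j (possibly empty when i = j).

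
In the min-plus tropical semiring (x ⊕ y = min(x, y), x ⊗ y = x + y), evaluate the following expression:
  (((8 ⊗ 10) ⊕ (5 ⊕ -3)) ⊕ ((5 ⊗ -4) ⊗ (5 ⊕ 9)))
(((8 ⊗ 10) ⊕ (5 ⊕ -3)) ⊕ ((5 ⊗ -4) ⊗ (5 ⊕ 9))) = -3

Expand innermost to outermost. Recall ⊕ takes the minimum of its arguments and ⊗ takes their sum. Working out the expression (((8 ⊗ 10) ⊕ (5 ⊕ -3)) ⊕ ((5 ⊗ -4) ⊗ (5 ⊕ 9))) gives -3.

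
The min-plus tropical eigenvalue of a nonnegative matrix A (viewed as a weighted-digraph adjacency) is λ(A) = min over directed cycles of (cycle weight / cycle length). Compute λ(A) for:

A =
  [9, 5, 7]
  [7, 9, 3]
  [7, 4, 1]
λ(A) = 1

Enumerate directed cycles and compute their means (weight / length). Sample:
  cycle 0 → 0: weight = 9, length = 1, mean = 9/1 ≈ 9.000
  cycle 1 → 1: weight = 9, length = 1, mean = 9/1 ≈ 9.000
  cycle 2 → 2: weight = 1, length = 1, mean = 1/1 ≈ 1.000
  cycle 0 → 1 → 0: weight = 12, length = 2, mean = 12/2 ≈ 6.000
  cycle 0 → 2 → 0: weight = 14, length = 2, mean = 14/2 ≈ 7.000
  cycle 1 → 0 → 1: weight = 12, length = 2, mean = 12/2 ≈ 6.000
Minimum mean = 1.000, attained e.g. along the cycle 2 → 2 with weight 1 and length 1. So λ(A) = 1/1 = 1.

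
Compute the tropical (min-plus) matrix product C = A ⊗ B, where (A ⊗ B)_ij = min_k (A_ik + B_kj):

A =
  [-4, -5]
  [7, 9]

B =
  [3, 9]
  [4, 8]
A ⊗ B =
  [-1, 3]
  [10, 16]

Apply the min-plus product entry-by-entry:
  C[0][0] = min over k of (A[0][0] + B[0][0] = -4 + 3 = -1, A[0][1] + B[1][0] = -5 + 4 = -1) = -1 (attained at k = 0)
  C[0][1] = min over k of (A[0][0] + B[0][1] = -4 + 9 = 5, A[0][1] + B[1][1] = -5 + 8 = 3) = 3 (attained at k = 1)
  C[1][0] = min over k of (A[1][0] + B[0][0] = 7 + 3 = 10, A[1][1] + B[1][0] = 9 + 4 = 13) = 10 (attained at k = 0)
  C[1][1] = min over k of (A[1][0] + B[0][1] = 7 + 9 = 16, A[1][1] + B[1][1] = 9 + 8 = 17) = 16 (attained at k = 0)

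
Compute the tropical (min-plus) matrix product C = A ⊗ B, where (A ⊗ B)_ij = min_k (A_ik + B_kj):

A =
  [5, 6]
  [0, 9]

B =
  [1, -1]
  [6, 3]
A ⊗ B =
  [6, 4]
  [1, -1]

Apply the min-plus product entry-by-entry:
  C[0][0] = min over k of (A[0][0] + B[0][0] = 5 + 1 = 6, A[0][1] + B[1][0] = 6 + 6 = 12) = 6 (attained at k = 0)
  C[0][1] = min over k of (A[0][0] + B[0][1] = 5 + -1 = 4, A[0][1] + B[1][1] = 6 + 3 = 9) = 4 (attained at k = 0)
  C[1][0] = min over k of (A[1][0] + B[0][0] = 0 + 1 = 1, A[1][1] + B[1][0] = 9 + 6 = 15) = 1 (attained at k = 0)
  C[1][1] = min over k of (A[1][0] + B[0][1] = 0 + -1 = -1, A[1][1] + B[1][1] = 9 + 3 = 12) = -1 (attained at k = 0)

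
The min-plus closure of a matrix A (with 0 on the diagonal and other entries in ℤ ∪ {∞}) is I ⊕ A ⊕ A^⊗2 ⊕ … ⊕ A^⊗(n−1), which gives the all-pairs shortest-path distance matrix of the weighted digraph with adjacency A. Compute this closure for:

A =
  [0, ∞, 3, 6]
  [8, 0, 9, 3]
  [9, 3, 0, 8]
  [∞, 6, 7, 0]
Closure =
  [0, 6, 3, 6]
  [8, 0, 9, 3]
  [9, 3, 0, 6]
  [14, 6, 7, 0]

This is the Floyd-Warshall all-pairs shortest-path computation. For each intermediate vertex k = 0, 1, …, 3, update dist[i][j] ← min(dist[i][j], dist[i][k] + dist[k][j]). The final matrix gives, for each (i, j), the minimum total weight of any directed path from i to j (possibly empty when i = j).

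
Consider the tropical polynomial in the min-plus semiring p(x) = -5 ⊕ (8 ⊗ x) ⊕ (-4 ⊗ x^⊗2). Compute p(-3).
p(-3) = -10

A tropical monomial a ⊗ x^⊗i evaluates to a + i · x. Evaluating each term at x = -3:
  Term 0 contributes -5 + 0 · -3 = -5
  Term 1 contributes 8 + 1 · -3 = 5
  Term 2 contributes -4 + 2 · -3 = -10
p(-3) = ⊕ of these = min[-5, 5, -10] = -10.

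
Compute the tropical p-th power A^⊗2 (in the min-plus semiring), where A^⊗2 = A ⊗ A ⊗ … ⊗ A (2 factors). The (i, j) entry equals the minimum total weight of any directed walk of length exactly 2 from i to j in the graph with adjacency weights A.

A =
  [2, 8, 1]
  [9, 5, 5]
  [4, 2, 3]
A^⊗2 =
  [4, 3, 3]
  [9, 7, 8]
  [6, 5, 5]

Each entry (A^⊗2)_ij equals the minimum over all length-2 walks i = v_0 → v_1 → … → v_2 = j of Σ_t A[v_t][v_{t+1}]. For example, for (i, j) = (0, 2) we minimise over 3 possible intermediate vertex sequences; the minimum is 3, attained along the walk 0 → 0 → 2.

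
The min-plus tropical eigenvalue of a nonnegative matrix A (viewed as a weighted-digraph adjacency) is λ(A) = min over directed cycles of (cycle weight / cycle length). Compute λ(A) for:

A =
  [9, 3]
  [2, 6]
λ(A) = 5/2

Enumerate directed cycles and compute their means (weight / length). Sample:
  cycle 0 → 0: weight = 9, length = 1, mean = 9/1 ≈ 9.000
  cycle 1 → 1: weight = 6, length = 1, mean = 6/1 ≈ 6.000
  cycle 0 → 1 → 0: weight = 5, length = 2, mean = 5/2 ≈ 2.500
  cycle 1 → 0 → 1: weight = 5, length = 2, mean = 5/2 ≈ 2.500
Minimum mean = 2.500, attained e.g. along the cycle 0 → 1 → 0 with weight 5 and length 2. So λ(A) = 5/2 = 5/2.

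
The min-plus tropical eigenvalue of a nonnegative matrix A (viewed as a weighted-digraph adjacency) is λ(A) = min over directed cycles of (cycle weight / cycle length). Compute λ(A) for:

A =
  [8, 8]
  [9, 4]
λ(A) = 4

Enumerate directed cycles and compute their means (weight / length). Sample:
  cycle 0 → 0: weight = 8, length = 1, mean = 8/1 ≈ 8.000
  cycle 1 → 1: weight = 4, length = 1, mean = 4/1 ≈ 4.000
  cycle 0 → 1 → 0: weight = 17, length = 2, mean = 17/2 ≈ 8.500
  cycle 1 → 0 → 1: weight = 17, length = 2, mean = 17/2 ≈ 8.500
Minimum mean = 4.000, attained e.g. along the cycle 1 → 1 with weight 4 and length 1. So λ(A) = 4/1 = 4.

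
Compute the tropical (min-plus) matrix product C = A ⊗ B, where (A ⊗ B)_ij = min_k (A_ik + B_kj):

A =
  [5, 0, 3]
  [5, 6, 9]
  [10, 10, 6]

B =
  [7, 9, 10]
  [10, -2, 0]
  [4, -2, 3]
A ⊗ B =
  [7, -2, 0]
  [12, 4, 6]
  [10, 4, 9]

Apply the min-plus product entry-by-entry:
  C[0][0] = min over k of (A[0][0] + B[0][0] = 5 + 7 = 12, A[0][1] + B[1][0] = 0 + 10 = 10, A[0][2] + B[2][0] = 3 + 4 = 7) = 7 (attained at k = 2)
  C[0][1] = min over k of (A[0][0] + B[0][1] = 5 + 9 = 14, A[0][1] + B[1][1] = 0 + -2 = -2, A[0][2] + B[2][1] = 3 + -2 = 1) = -2 (attained at k = 1)
  C[0][2] = min over k of (A[0][0] + B[0][2] = 5 + 10 = 15, A[0][1] + B[1][2] = 0 + 0 = 0, A[0][2] + B[2][2] = 3 + 3 = 6) = 0 (attained at k = 1)
  C[1][0] = min over k of (A[1][0] + B[0][0] = 5 + 7 = 12, A[1][1] + B[1][0] = 6 + 10 = 16, A[1][2] + B[2][0] = 9 + 4 = 13) = 12 (attained at k = 0)
  C[1][1] = min over k of (A[1][0] + B[0][1] = 5 + 9 = 14, A[1][1] + B[1][1] = 6 + -2 = 4, A[1][2] + B[2][1] = 9 + -2 = 7) = 4 (attained at k = 1)
  C[1][2] = min over k of (A[1][0] + B[0][2] = 5 + 10 = 15, A[1][1] + B[1][2] = 6 + 0 = 6, A[1][2] + B[2][2] = 9 + 3 = 12) = 6 (attained at k = 1)
  C[2][0] = min over k of (A[2][0] + B[0][0] = 10 + 7 = 17, A[2][1] + B[1][0] = 10 + 10 = 20, A[2][2] + B[2][0] = 6 + 4 = 10) = 10 (attained at k = 2)
  C[2][1] = min over k of (A[2][0] + B[0][1] = 10 + 9 = 19, A[2][1] + B[1][1] = 10 + -2 = 8, A[2][2] + B[2][1] = 6 + -2 = 4) = 4 (attained at k = 2)
  C[2][2] = min over k of (A[2][0] + B[0][2] = 10 + 10 = 20, A[2][1] + B[1][2] = 10 + 0 = 10, A[2][2] + B[2][2] = 6 + 3 = 9) = 9 (attained at k = 2)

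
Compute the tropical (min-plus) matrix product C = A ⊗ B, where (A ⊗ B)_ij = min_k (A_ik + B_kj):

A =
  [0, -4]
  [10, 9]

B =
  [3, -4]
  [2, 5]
A ⊗ B =
  [-2, -4]
  [11, 6]

Apply the min-plus product entry-by-entry:
  C[0][0] = min over k of (A[0][0] + B[0][0] = 0 + 3 = 3, A[0][1] + B[1][0] = -4 + 2 = -2) = -2 (attained at k = 1)
  C[0][1] = min over k of (A[0][0] + B[0][1] = 0 + -4 = -4, A[0][1] + B[1][1] = -4 + 5 = 1) = -4 (attained at k = 0)
  C[1][0] = min over k of (A[1][0] + B[0][0] = 10 + 3 = 13, A[1][1] + B[1][0] = 9 + 2 = 11) = 11 (attained at k = 1)
  C[1][1] = min over k of (A[1][0] + B[0][1] = 10 + -4 = 6, A[1][1] + B[1][1] = 9 + 5 = 14) = 6 (attained at k = 0)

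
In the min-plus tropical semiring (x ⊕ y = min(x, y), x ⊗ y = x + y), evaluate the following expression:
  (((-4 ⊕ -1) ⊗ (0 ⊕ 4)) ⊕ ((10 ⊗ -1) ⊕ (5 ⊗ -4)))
(((-4 ⊕ -1) ⊗ (0 ⊕ 4)) ⊕ ((10 ⊗ -1) ⊕ (5 ⊗ -4))) = -4

Expand innermost to outermost. Recall ⊕ takes the minimum of its arguments and ⊗ takes their sum. Working out the expression (((-4 ⊕ -1) ⊗ (0 ⊕ 4)) ⊕ ((10 ⊗ -1) ⊕ (5 ⊗ -4))) gives -4.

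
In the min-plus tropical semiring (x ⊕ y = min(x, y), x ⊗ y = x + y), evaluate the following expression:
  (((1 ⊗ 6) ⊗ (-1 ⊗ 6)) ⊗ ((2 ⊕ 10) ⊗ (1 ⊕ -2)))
(((1 ⊗ 6) ⊗ (-1 ⊗ 6)) ⊗ ((2 ⊕ 10) ⊗ (1 ⊕ -2))) = 12

Expand innermost to outermost. Recall ⊕ takes the minimum of its arguments and ⊗ takes their sum. Working out the expression (((1 ⊗ 6) ⊗ (-1 ⊗ 6)) ⊗ ((2 ⊕ 10) ⊗ (1 ⊕ -2))) gives 12.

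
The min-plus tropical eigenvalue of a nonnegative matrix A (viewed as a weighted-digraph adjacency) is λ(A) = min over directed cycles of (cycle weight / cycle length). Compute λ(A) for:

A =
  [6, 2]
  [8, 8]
λ(A) = 5

Enumerate directed cycles and compute their means (weight / length). Sample:
  cycle 0 → 0: weight = 6, length = 1, mean = 6/1 ≈ 6.000
  cycle 1 → 1: weight = 8, length = 1, mean = 8/1 ≈ 8.000
  cycle 0 → 1 → 0: weight = 10, length = 2, mean = 10/2 ≈ 5.000
  cycle 1 → 0 → 1: weight = 10, length = 2, mean = 10/2 ≈ 5.000
Minimum mean = 5.000, attained e.g. along the cycle 0 → 1 → 0 with weight 10 and length 2. So λ(A) = 10/2 = 5.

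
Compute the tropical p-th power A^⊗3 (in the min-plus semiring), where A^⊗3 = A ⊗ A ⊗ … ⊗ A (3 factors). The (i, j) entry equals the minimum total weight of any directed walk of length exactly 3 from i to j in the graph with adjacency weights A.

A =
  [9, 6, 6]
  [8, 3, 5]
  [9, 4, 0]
A^⊗3 =
  [15, 10, 6]
  [14, 9, 5]
  [9, 4, 0]

Each entry (A^⊗3)_ij equals the minimum over all length-3 walks i = v_0 → v_1 → … → v_3 = j of Σ_t A[v_t][v_{t+1}]. For example, for (i, j) = (0, 2) we minimise over 9 possible intermediate vertex sequences; the minimum is 6, attained along the walk 0 → 2 → 2 → 2.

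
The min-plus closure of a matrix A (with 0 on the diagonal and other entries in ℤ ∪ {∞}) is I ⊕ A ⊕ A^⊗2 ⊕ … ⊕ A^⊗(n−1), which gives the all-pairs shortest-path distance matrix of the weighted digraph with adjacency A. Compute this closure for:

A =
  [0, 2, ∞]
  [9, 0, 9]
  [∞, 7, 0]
Closure =
  [0, 2, 11]
  [9, 0, 9]
  [16, 7, 0]

This is the Floyd-Warshall all-pairs shortest-path computation. For each intermediate vertex k = 0, 1, …, 2, update dist[i][j] ← min(dist[i][j], dist[i][k] + dist[k][j]). The final matrix gives, for each (i, j), the minimum total weight of any directed path from i to j (possibly empty when i = j).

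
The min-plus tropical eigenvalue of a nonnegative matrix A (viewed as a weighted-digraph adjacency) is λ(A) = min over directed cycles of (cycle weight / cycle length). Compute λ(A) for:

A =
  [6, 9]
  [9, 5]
λ(A) = 5

Enumerate directed cycles and compute their means (weight / length). Sample:
  cycle 0 → 0: weight = 6, length = 1, mean = 6/1 ≈ 6.000
  cycle 1 → 1: weight = 5, length = 1, mean = 5/1 ≈ 5.000
  cycle 0 → 1 → 0: weight = 18, length = 2, mean = 18/2 ≈ 9.000
  cycle 1 → 0 → 1: weight = 18, length = 2, mean = 18/2 ≈ 9.000
Minimum mean = 5.000, attained e.g. along the cycle 1 → 1 with weight 5 and length 1. So λ(A) = 5/1 = 5.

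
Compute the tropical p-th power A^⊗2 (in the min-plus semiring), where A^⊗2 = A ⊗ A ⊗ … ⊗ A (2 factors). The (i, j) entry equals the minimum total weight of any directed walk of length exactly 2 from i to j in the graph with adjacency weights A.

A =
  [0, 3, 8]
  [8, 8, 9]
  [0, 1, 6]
A^⊗2 =
  [0, 3, 8]
  [8, 10, 15]
  [0, 3, 8]

Each entry (A^⊗2)_ij equals the minimum over all length-2 walks i = v_0 → v_1 → … → v_2 = j of Σ_t A[v_t][v_{t+1}]. For example, for (i, j) = (0, 2) we minimise over 3 possible intermediate vertex sequences; the minimum is 8, attained along the walk 0 → 0 → 2.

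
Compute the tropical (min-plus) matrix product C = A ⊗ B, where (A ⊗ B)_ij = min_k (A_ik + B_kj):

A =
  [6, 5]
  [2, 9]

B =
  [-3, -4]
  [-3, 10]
A ⊗ B =
  [2, 2]
  [-1, -2]

Apply the min-plus product entry-by-entry:
  C[0][0] = min over k of (A[0][0] + B[0][0] = 6 + -3 = 3, A[0][1] + B[1][0] = 5 + -3 = 2) = 2 (attained at k = 1)
  C[0][1] = min over k of (A[0][0] + B[0][1] = 6 + -4 = 2, A[0][1] + B[1][1] = 5 + 10 = 15) = 2 (attained at k = 0)
  C[1][0] = min over k of (A[1][0] + B[0][0] = 2 + -3 = -1, A[1][1] + B[1][0] = 9 + -3 = 6) = -1 (attained at k = 0)
  C[1][1] = min over k of (A[1][0] + B[0][1] = 2 + -4 = -2, A[1][1] + B[1][1] = 9 + 10 = 19) = -2 (attained at k = 0)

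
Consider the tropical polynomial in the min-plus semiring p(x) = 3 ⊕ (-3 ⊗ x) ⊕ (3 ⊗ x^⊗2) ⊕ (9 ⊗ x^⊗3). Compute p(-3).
p(-3) = -6

A tropical monomial a ⊗ x^⊗i evaluates to a + i · x. Evaluating each term at x = -3:
  Term 0 contributes 3 + 0 · -3 = 3
  Term 1 contributes -3 + 1 · -3 = -6
  Term 2 contributes 3 + 2 · -3 = -3
  Term 3 contributes 9 + 3 · -3 = 0
p(-3) = ⊕ of these = min[3, -6, -3, 0] = -6.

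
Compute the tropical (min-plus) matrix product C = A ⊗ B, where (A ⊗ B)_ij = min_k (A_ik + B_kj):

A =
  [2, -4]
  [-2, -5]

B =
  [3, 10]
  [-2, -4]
A ⊗ B =
  [-6, -8]
  [-7, -9]

Apply the min-plus product entry-by-entry:
  C[0][0] = min over k of (A[0][0] + B[0][0] = 2 + 3 = 5, A[0][1] + B[1][0] = -4 + -2 = -6) = -6 (attained at k = 1)
  C[0][1] = min over k of (A[0][0] + B[0][1] = 2 + 10 = 12, A[0][1] + B[1][1] = -4 + -4 = -8) = -8 (attained at k = 1)
  C[1][0] = min over k of (A[1][0] + B[0][0] = -2 + 3 = 1, A[1][1] + B[1][0] = -5 + -2 = -7) = -7 (attained at k = 1)
  C[1][1] = min over k of (A[1][0] + B[0][1] = -2 + 10 = 8, A[1][1] + B[1][1] = -5 + -4 = -9) = -9 (attained at k = 1)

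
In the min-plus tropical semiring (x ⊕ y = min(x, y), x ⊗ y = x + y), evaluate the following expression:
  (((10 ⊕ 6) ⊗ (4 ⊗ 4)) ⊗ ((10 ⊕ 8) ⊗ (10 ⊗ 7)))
(((10 ⊕ 6) ⊗ (4 ⊗ 4)) ⊗ ((10 ⊕ 8) ⊗ (10 ⊗ 7))) = 39

Expand innermost to outermost. Recall ⊕ takes the minimum of its arguments and ⊗ takes their sum. Working out the expression (((10 ⊕ 6) ⊗ (4 ⊗ 4)) ⊗ ((10 ⊕ 8) ⊗ (10 ⊗ 7))) gives 39.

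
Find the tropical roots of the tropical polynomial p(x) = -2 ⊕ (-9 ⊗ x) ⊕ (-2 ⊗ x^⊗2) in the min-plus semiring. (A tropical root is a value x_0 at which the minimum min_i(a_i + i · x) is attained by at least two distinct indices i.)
Roots: {-7, 7}

Each tropical root is a break point of the lower envelope of the lines y = a_i + i · x (there are 3 lines, with slopes 0, 1, ..., 2). Only the lines that attain the minimum somewhere contribute to roots; other lines are dominated. Here the surviving (envelope) indices are i = 2, i = 1, i = 0.
Intersections between consecutive envelope lines give the roots: for adjacent envelope indices i < j the intersection is x = (a_i − a_j) / (j − i). Reading off the sorted break points: {-7, 7}.
Verification: at each break x_0, at least two indices attain the minimum of min_i(a_i + i · x_0).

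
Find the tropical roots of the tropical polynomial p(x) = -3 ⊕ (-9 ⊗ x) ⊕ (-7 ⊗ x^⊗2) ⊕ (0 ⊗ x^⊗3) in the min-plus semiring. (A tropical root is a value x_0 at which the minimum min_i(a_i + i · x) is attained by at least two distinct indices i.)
Roots: {-7, -2, 6}

Each tropical root is a break point of the lower envelope of the lines y = a_i + i · x (there are 4 lines, with slopes 0, 1, ..., 3). Only the lines that attain the minimum somewhere contribute to roots; other lines are dominated. Here the surviving (envelope) indices are i = 3, i = 2, i = 1, i = 0.
Intersections between consecutive envelope lines give the roots: for adjacent envelope indices i < j the intersection is x = (a_i − a_j) / (j − i). Reading off the sorted break points: {-7, -2, 6}.
Verification: at each break x_0, at least two indices attain the minimum of min_i(a_i + i · x_0).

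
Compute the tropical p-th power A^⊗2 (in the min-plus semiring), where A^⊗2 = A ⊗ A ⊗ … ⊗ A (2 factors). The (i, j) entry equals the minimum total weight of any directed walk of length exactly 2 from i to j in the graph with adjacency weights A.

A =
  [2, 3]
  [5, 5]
A^⊗2 =
  [4, 5]
  [7, 8]

Each entry (A^⊗2)_ij equals the minimum over all length-2 walks i = v_0 → v_1 → … → v_2 = j of Σ_t A[v_t][v_{t+1}]. For example, for (i, j) = (0, 1) we minimise over 2 possible intermediate vertex sequences; the minimum is 5, attained along the walk 0 → 0 → 1.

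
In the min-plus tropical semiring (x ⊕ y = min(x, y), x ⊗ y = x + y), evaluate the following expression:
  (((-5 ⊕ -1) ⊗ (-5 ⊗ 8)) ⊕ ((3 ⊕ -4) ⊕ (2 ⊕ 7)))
(((-5 ⊕ -1) ⊗ (-5 ⊗ 8)) ⊕ ((3 ⊕ -4) ⊕ (2 ⊕ 7))) = -4

Expand innermost to outermost. Recall ⊕ takes the minimum of its arguments and ⊗ takes their sum. Working out the expression (((-5 ⊕ -1) ⊗ (-5 ⊗ 8)) ⊕ ((3 ⊕ -4) ⊕ (2 ⊕ 7))) gives -4.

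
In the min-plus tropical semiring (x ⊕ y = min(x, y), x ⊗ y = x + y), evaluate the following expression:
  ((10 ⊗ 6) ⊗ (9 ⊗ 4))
((10 ⊗ 6) ⊗ (9 ⊗ 4)) = 29

Expand innermost to outermost. Recall ⊕ takes the minimum of its arguments and ⊗ takes their sum. Working out the expression ((10 ⊗ 6) ⊗ (9 ⊗ 4)) gives 29.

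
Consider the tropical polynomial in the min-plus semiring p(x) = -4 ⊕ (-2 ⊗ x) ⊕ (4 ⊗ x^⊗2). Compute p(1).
p(1) = -4

A tropical monomial a ⊗ x^⊗i evaluates to a + i · x. Evaluating each term at x = 1:
  Term 0 contributes -4 + 0 · 1 = -4
  Term 1 contributes -2 + 1 · 1 = -1
  Term 2 contributes 4 + 2 · 1 = 6
p(1) = ⊕ of these = min[-4, -1, 6] = -4.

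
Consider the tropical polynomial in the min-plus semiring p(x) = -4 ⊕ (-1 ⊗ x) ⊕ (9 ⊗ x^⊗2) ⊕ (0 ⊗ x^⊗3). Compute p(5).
p(5) = -4

A tropical monomial a ⊗ x^⊗i evaluates to a + i · x. Evaluating each term at x = 5:
  Term 0 contributes -4 + 0 · 5 = -4
  Term 1 contributes -1 + 1 · 5 = 4
  Term 2 contributes 9 + 2 · 5 = 19
  Term 3 contributes 0 + 3 · 5 = 15
p(5) = ⊕ of these = min[-4, 4, 19, 15] = -4.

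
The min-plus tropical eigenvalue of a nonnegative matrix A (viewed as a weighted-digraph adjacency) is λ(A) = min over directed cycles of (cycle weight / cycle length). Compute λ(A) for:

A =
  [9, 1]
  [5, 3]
λ(A) = 3

Enumerate directed cycles and compute their means (weight / length). Sample:
  cycle 0 → 0: weight = 9, length = 1, mean = 9/1 ≈ 9.000
  cycle 1 → 1: weight = 3, length = 1, mean = 3/1 ≈ 3.000
  cycle 0 → 1 → 0: weight = 6, length = 2, mean = 6/2 ≈ 3.000
  cycle 1 → 0 → 1: weight = 6, length = 2, mean = 6/2 ≈ 3.000
Minimum mean = 3.000, attained e.g. along the cycle 1 → 1 with weight 3 and length 1. So λ(A) = 3/1 = 3.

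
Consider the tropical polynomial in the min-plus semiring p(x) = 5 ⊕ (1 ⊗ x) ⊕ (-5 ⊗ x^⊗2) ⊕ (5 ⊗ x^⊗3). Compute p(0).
p(0) = -5

A tropical monomial a ⊗ x^⊗i evaluates to a + i · x. Evaluating each term at x = 0:
  Term 0 contributes 5 + 0 · 0 = 5
  Term 1 contributes 1 + 1 · 0 = 1
  Term 2 contributes -5 + 2 · 0 = -5
  Term 3 contributes 5 + 3 · 0 = 5
p(0) = ⊕ of these = min[5, 1, -5, 5] = -5.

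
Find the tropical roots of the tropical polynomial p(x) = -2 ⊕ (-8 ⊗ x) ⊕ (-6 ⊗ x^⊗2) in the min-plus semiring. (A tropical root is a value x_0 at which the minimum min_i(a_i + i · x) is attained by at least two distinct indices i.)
Roots: {-2, 6}

Each tropical root is a break point of the lower envelope of the lines y = a_i + i · x (there are 3 lines, with slopes 0, 1, ..., 2). Only the lines that attain the minimum somewhere contribute to roots; other lines are dominated. Here the surviving (envelope) indices are i = 2, i = 1, i = 0.
Intersections between consecutive envelope lines give the roots: for adjacent envelope indices i < j the intersection is x = (a_i − a_j) / (j − i). Reading off the sorted break points: {-2, 6}.
Verification: at each break x_0, at least two indices attain the minimum of min_i(a_i + i · x_0).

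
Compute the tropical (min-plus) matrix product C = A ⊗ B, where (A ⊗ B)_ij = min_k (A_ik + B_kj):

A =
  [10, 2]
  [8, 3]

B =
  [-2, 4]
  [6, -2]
A ⊗ B =
  [8, 0]
  [6, 1]

Apply the min-plus product entry-by-entry:
  C[0][0] = min over k of (A[0][0] + B[0][0] = 10 + -2 = 8, A[0][1] + B[1][0] = 2 + 6 = 8) = 8 (attained at k = 0)
  C[0][1] = min over k of (A[0][0] + B[0][1] = 10 + 4 = 14, A[0][1] + B[1][1] = 2 + -2 = 0) = 0 (attained at k = 1)
  C[1][0] = min over k of (A[1][0] + B[0][0] = 8 + -2 = 6, A[1][1] + B[1][0] = 3 + 6 = 9) = 6 (attained at k = 0)
  C[1][1] = min over k of (A[1][0] + B[0][1] = 8 + 4 = 12, A[1][1] + B[1][1] = 3 + -2 = 1) = 1 (attained at k = 1)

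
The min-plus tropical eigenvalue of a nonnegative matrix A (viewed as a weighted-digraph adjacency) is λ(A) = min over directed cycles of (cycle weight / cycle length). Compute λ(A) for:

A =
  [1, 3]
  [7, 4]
λ(A) = 1

Enumerate directed cycles and compute their means (weight / length). Sample:
  cycle 0 → 0: weight = 1, length = 1, mean = 1/1 ≈ 1.000
  cycle 1 → 1: weight = 4, length = 1, mean = 4/1 ≈ 4.000
  cycle 0 → 1 → 0: weight = 10, length = 2, mean = 10/2 ≈ 5.000
  cycle 1 → 0 → 1: weight = 10, length = 2, mean = 10/2 ≈ 5.000
Minimum mean = 1.000, attained e.g. along the cycle 0 → 0 with weight 1 and length 1. So λ(A) = 1/1 = 1.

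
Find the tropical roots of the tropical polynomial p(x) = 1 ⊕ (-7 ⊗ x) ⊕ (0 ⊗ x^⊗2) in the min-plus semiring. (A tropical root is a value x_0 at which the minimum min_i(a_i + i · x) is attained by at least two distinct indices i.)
Roots: {-7, 8}

Each tropical root is a break point of the lower envelope of the lines y = a_i + i · x (there are 3 lines, with slopes 0, 1, ..., 2). Only the lines that attain the minimum somewhere contribute to roots; other lines are dominated. Here the surviving (envelope) indices are i = 2, i = 1, i = 0.
Intersections between consecutive envelope lines give the roots: for adjacent envelope indices i < j the intersection is x = (a_i − a_j) / (j − i). Reading off the sorted break points: {-7, 8}.
Verification: at each break x_0, at least two indices attain the minimum of min_i(a_i + i · x_0).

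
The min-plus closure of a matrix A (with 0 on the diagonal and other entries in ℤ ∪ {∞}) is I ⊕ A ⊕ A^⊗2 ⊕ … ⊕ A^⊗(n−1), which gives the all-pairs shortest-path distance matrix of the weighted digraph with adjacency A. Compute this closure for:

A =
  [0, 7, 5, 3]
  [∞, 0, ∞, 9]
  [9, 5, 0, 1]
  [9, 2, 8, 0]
Closure =
  [0, 5, 5, 3]
  [18, 0, 17, 9]
  [9, 3, 0, 1]
  [9, 2, 8, 0]

This is the Floyd-Warshall all-pairs shortest-path computation. For each intermediate vertex k = 0, 1, …, 3, update dist[i][j] ← min(dist[i][j], dist[i][k] + dist[k][j]). The final matrix gives, for each (i, j), the minimum total weight of any directed path from i to j (possibly empty when i = j).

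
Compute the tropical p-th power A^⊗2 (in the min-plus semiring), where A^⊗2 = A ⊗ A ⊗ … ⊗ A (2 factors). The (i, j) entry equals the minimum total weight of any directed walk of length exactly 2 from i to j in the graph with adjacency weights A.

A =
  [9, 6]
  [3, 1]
A^⊗2 =
  [9, 7]
  [4, 2]

Each entry (A^⊗2)_ij equals the minimum over all length-2 walks i = v_0 → v_1 → … → v_2 = j of Σ_t A[v_t][v_{t+1}]. For example, for (i, j) = (0, 1) we minimise over 2 possible intermediate vertex sequences; the minimum is 7, attained along the walk 0 → 1 → 1.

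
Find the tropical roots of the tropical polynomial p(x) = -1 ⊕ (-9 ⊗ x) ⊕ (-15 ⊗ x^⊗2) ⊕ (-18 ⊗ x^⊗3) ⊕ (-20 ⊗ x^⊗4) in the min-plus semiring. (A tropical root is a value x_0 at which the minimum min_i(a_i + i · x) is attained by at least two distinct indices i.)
Roots: {2, 3, 6, 8}

Each tropical root is a break point of the lower envelope of the lines y = a_i + i · x (there are 5 lines, with slopes 0, 1, ..., 4). Only the lines that attain the minimum somewhere contribute to roots; other lines are dominated. Here the surviving (envelope) indices are i = 4, i = 3, i = 2, i = 1, i = 0.
Intersections between consecutive envelope lines give the roots: for adjacent envelope indices i < j the intersection is x = (a_i − a_j) / (j − i). Reading off the sorted break points: {2, 3, 6, 8}.
Verification: at each break x_0, at least two indices attain the minimum of min_i(a_i + i · x_0).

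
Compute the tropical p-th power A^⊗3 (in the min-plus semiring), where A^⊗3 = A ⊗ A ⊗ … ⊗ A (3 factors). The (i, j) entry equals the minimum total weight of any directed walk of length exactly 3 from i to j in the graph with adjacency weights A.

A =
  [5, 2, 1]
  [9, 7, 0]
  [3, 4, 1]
A^⊗3 =
  [5, 6, 3]
  [4, 5, 2]
  [5, 6, 3]

Each entry (A^⊗3)_ij equals the minimum over all length-3 walks i = v_0 → v_1 → … → v_3 = j of Σ_t A[v_t][v_{t+1}]. For example, for (i, j) = (0, 2) we minimise over 9 possible intermediate vertex sequences; the minimum is 3, attained along the walk 0 → 1 → 2 → 2.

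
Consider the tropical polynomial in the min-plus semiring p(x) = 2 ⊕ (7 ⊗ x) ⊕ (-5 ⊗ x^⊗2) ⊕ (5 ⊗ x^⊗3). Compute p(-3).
p(-3) = -11

A tropical monomial a ⊗ x^⊗i evaluates to a + i · x. Evaluating each term at x = -3:
  Term 0 contributes 2 + 0 · -3 = 2
  Term 1 contributes 7 + 1 · -3 = 4
  Term 2 contributes -5 + 2 · -3 = -11
  Term 3 contributes 5 + 3 · -3 = -4
p(-3) = ⊕ of these = min[2, 4, -11, -4] = -11.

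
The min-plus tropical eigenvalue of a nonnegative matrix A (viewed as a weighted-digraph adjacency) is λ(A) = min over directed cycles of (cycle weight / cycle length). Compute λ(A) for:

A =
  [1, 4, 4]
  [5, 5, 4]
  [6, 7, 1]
λ(A) = 1

Enumerate directed cycles and compute their means (weight / length). Sample:
  cycle 0 → 0: weight = 1, length = 1, mean = 1/1 ≈ 1.000
  cycle 1 → 1: weight = 5, length = 1, mean = 5/1 ≈ 5.000
  cycle 2 → 2: weight = 1, length = 1, mean = 1/1 ≈ 1.000
  cycle 0 → 1 → 0: weight = 9, length = 2, mean = 9/2 ≈ 4.500
  cycle 0 → 2 → 0: weight = 10, length = 2, mean = 10/2 ≈ 5.000
  cycle 1 → 0 → 1: weight = 9, length = 2, mean = 9/2 ≈ 4.500
Minimum mean = 1.000, attained e.g. along the cycle 0 → 0 with weight 1 and length 1. So λ(A) = 1/1 = 1.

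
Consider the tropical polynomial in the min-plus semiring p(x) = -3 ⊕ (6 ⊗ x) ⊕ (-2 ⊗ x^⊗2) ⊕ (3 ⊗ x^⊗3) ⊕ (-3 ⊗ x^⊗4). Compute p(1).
p(1) = -3

A tropical monomial a ⊗ x^⊗i evaluates to a + i · x. Evaluating each term at x = 1:
  Term 0 contributes -3 + 0 · 1 = -3
  Term 1 contributes 6 + 1 · 1 = 7
  Term 2 contributes -2 + 2 · 1 = 0
  Term 3 contributes 3 + 3 · 1 = 6
  Term 4 contributes -3 + 4 · 1 = 1
p(1) = ⊕ of these = min[-3, 7, 0, 6, 1] = -3.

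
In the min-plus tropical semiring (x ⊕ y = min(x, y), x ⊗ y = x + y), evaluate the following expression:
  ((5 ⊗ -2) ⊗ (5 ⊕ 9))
((5 ⊗ -2) ⊗ (5 ⊕ 9)) = 8

Expand innermost to outermost. Recall ⊕ takes the minimum of its arguments and ⊗ takes their sum. Working out the expression ((5 ⊗ -2) ⊗ (5 ⊕ 9)) gives 8.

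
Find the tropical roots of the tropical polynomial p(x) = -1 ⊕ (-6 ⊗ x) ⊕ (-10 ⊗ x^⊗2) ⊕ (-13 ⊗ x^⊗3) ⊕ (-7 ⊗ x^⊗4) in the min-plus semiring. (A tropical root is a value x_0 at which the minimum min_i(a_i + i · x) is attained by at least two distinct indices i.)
Roots: {-6, 3, 4, 5}

Each tropical root is a break point of the lower envelope of the lines y = a_i + i · x (there are 5 lines, with slopes 0, 1, ..., 4). Only the lines that attain the minimum somewhere contribute to roots; other lines are dominated. Here the surviving (envelope) indices are i = 4, i = 3, i = 2, i = 1, i = 0.
Intersections between consecutive envelope lines give the roots: for adjacent envelope indices i < j the intersection is x = (a_i − a_j) / (j − i). Reading off the sorted break points: {-6, 3, 4, 5}.
Verification: at each break x_0, at least two indices attain the minimum of min_i(a_i + i · x_0).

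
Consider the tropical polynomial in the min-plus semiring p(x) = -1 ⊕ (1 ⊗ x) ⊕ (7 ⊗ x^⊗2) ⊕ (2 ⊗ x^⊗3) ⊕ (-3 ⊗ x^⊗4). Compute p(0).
p(0) = -3

A tropical monomial a ⊗ x^⊗i evaluates to a + i · x. Evaluating each term at x = 0:
  Term 0 contributes -1 + 0 · 0 = -1
  Term 1 contributes 1 + 1 · 0 = 1
  Term 2 contributes 7 + 2 · 0 = 7
  Term 3 contributes 2 + 3 · 0 = 2
  Term 4 contributes -3 + 4 · 0 = -3
p(0) = ⊕ of these = min[-1, 1, 7, 2, -3] = -3.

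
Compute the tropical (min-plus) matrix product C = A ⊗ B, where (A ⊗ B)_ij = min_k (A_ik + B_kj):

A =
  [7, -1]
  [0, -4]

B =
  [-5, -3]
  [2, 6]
A ⊗ B =
  [1, 4]
  [-5, -3]

Apply the min-plus product entry-by-entry:
  C[0][0] = min over k of (A[0][0] + B[0][0] = 7 + -5 = 2, A[0][1] + B[1][0] = -1 + 2 = 1) = 1 (attained at k = 1)
  C[0][1] = min over k of (A[0][0] + B[0][1] = 7 + -3 = 4, A[0][1] + B[1][1] = -1 + 6 = 5) = 4 (attained at k = 0)
  C[1][0] = min over k of (A[1][0] + B[0][0] = 0 + -5 = -5, A[1][1] + B[1][0] = -4 + 2 = -2) = -5 (attained at k = 0)
  C[1][1] = min over k of (A[1][0] + B[0][1] = 0 + -3 = -3, A[1][1] + B[1][1] = -4 + 6 = 2) = -3 (attained at k = 0)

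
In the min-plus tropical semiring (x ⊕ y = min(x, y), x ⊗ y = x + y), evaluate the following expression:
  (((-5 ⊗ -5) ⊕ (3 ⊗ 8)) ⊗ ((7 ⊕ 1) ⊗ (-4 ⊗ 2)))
(((-5 ⊗ -5) ⊕ (3 ⊗ 8)) ⊗ ((7 ⊕ 1) ⊗ (-4 ⊗ 2))) = -11

Expand innermost to outermost. Recall ⊕ takes the minimum of its arguments and ⊗ takes their sum. Working out the expression (((-5 ⊗ -5) ⊕ (3 ⊗ 8)) ⊗ ((7 ⊕ 1) ⊗ (-4 ⊗ 2))) gives -11.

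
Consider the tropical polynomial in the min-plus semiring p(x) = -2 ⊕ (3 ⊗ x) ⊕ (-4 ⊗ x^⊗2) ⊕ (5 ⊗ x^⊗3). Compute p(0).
p(0) = -4

A tropical monomial a ⊗ x^⊗i evaluates to a + i · x. Evaluating each term at x = 0:
  Term 0 contributes -2 + 0 · 0 = -2
  Term 1 contributes 3 + 1 · 0 = 3
  Term 2 contributes -4 + 2 · 0 = -4
  Term 3 contributes 5 + 3 · 0 = 5
p(0) = ⊕ of these = min[-2, 3, -4, 5] = -4.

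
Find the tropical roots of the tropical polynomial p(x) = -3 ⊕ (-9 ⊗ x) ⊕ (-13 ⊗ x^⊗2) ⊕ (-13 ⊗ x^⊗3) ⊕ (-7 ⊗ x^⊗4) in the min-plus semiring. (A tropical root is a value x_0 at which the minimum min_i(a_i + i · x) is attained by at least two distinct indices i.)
Roots: {-6, 0, 4, 6}

Each tropical root is a break point of the lower envelope of the lines y = a_i + i · x (there are 5 lines, with slopes 0, 1, ..., 4). Only the lines that attain the minimum somewhere contribute to roots; other lines are dominated. Here the surviving (envelope) indices are i = 4, i = 3, i = 2, i = 1, i = 0.
Intersections between consecutive envelope lines give the roots: for adjacent envelope indices i < j the intersection is x = (a_i − a_j) / (j − i). Reading off the sorted break points: {-6, 0, 4, 6}.
Verification: at each break x_0, at least two indices attain the minimum of min_i(a_i + i · x_0).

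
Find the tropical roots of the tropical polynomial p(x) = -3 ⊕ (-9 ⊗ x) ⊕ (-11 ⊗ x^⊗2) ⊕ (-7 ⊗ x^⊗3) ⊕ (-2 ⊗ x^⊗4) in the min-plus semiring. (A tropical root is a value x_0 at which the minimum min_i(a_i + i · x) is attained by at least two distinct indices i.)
Roots: {-5, -4, 2, 6}

Each tropical root is a break point of the lower envelope of the lines y = a_i + i · x (there are 5 lines, with slopes 0, 1, ..., 4). Only the lines that attain the minimum somewhere contribute to roots; other lines are dominated. Here the surviving (envelope) indices are i = 4, i = 3, i = 2, i = 1, i = 0.
Intersections between consecutive envelope lines give the roots: for adjacent envelope indices i < j the intersection is x = (a_i − a_j) / (j − i). Reading off the sorted break points: {-5, -4, 2, 6}.
Verification: at each break x_0, at least two indices attain the minimum of min_i(a_i + i · x_0).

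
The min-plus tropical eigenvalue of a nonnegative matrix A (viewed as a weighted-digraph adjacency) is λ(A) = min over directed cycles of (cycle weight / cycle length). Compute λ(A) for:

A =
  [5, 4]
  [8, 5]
λ(A) = 5

Enumerate directed cycles and compute their means (weight / length). Sample:
  cycle 0 → 0: weight = 5, length = 1, mean = 5/1 ≈ 5.000
  cycle 1 → 1: weight = 5, length = 1, mean = 5/1 ≈ 5.000
  cycle 0 → 1 → 0: weight = 12, length = 2, mean = 12/2 ≈ 6.000
  cycle 1 → 0 → 1: weight = 12, length = 2, mean = 12/2 ≈ 6.000
Minimum mean = 5.000, attained e.g. along the cycle 0 → 0 with weight 5 and length 1. So λ(A) = 5/1 = 5.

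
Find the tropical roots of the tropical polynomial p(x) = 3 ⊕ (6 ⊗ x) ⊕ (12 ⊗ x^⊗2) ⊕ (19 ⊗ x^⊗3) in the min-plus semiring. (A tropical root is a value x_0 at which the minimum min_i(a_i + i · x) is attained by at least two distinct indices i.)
Roots: {-7, -6, -3}

Each tropical root is a break point of the lower envelope of the lines y = a_i + i · x (there are 4 lines, with slopes 0, 1, ..., 3). Only the lines that attain the minimum somewhere contribute to roots; other lines are dominated. Here the surviving (envelope) indices are i = 3, i = 2, i = 1, i = 0.
Intersections between consecutive envelope lines give the roots: for adjacent envelope indices i < j the intersection is x = (a_i − a_j) / (j − i). Reading off the sorted break points: {-7, -6, -3}.
Verification: at each break x_0, at least two indices attain the minimum of min_i(a_i + i · x_0).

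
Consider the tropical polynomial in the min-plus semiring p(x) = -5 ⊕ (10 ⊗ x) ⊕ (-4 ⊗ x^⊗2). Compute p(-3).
p(-3) = -10

A tropical monomial a ⊗ x^⊗i evaluates to a + i · x. Evaluating each term at x = -3:
  Term 0 contributes -5 + 0 · -3 = -5
  Term 1 contributes 10 + 1 · -3 = 7
  Term 2 contributes -4 + 2 · -3 = -10
p(-3) = ⊕ of these = min[-5, 7, -10] = -10.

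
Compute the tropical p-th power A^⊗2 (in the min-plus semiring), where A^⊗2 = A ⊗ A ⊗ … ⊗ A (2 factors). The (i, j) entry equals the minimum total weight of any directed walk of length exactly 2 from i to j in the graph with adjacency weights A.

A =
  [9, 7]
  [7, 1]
A^⊗2 =
  [14, 8]
  [8, 2]

Each entry (A^⊗2)_ij equals the minimum over all length-2 walks i = v_0 → v_1 → … → v_2 = j of Σ_t A[v_t][v_{t+1}]. For example, for (i, j) = (0, 1) we minimise over 2 possible intermediate vertex sequences; the minimum is 8, attained along the walk 0 → 1 → 1.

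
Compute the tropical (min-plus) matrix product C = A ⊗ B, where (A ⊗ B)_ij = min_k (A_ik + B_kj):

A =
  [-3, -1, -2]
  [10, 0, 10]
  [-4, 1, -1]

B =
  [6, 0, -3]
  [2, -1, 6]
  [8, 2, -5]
A ⊗ B =
  [1, -3, -7]
  [2, -1, 5]
  [2, -4, -7]

Apply the min-plus product entry-by-entry:
  C[0][0] = min over k of (A[0][0] + B[0][0] = -3 + 6 = 3, A[0][1] + B[1][0] = -1 + 2 = 1, A[0][2] + B[2][0] = -2 + 8 = 6) = 1 (attained at k = 1)
  C[0][1] = min over k of (A[0][0] + B[0][1] = -3 + 0 = -3, A[0][1] + B[1][1] = -1 + -1 = -2, A[0][2] + B[2][1] = -2 + 2 = 0) = -3 (attained at k = 0)
  C[0][2] = min over k of (A[0][0] + B[0][2] = -3 + -3 = -6, A[0][1] + B[1][2] = -1 + 6 = 5, A[0][2] + B[2][2] = -2 + -5 = -7) = -7 (attained at k = 2)
  C[1][0] = min over k of (A[1][0] + B[0][0] = 10 + 6 = 16, A[1][1] + B[1][0] = 0 + 2 = 2, A[1][2] + B[2][0] = 10 + 8 = 18) = 2 (attained at k = 1)
  C[1][1] = min over k of (A[1][0] + B[0][1] = 10 + 0 = 10, A[1][1] + B[1][1] = 0 + -1 = -1, A[1][2] + B[2][1] = 10 + 2 = 12) = -1 (attained at k = 1)
  C[1][2] = min over k of (A[1][0] + B[0][2] = 10 + -3 = 7, A[1][1] + B[1][2] = 0 + 6 = 6, A[1][2] + B[2][2] = 10 + -5 = 5) = 5 (attained at k = 2)
  C[2][0] = min over k of (A[2][0] + B[0][0] = -4 + 6 = 2, A[2][1] + B[1][0] = 1 + 2 = 3, A[2][2] + B[2][0] = -1 + 8 = 7) = 2 (attained at k = 0)
  C[2][1] = min over k of (A[2][0] + B[0][1] = -4 + 0 = -4, A[2][1] + B[1][1] = 1 + -1 = 0, A[2][2] + B[2][1] = -1 + 2 = 1) = -4 (attained at k = 0)
  C[2][2] = min over k of (A[2][0] + B[0][2] = -4 + -3 = -7, A[2][1] + B[1][2] = 1 + 6 = 7, A[2][2] + B[2][2] = -1 + -5 = -6) = -7 (attained at k = 0)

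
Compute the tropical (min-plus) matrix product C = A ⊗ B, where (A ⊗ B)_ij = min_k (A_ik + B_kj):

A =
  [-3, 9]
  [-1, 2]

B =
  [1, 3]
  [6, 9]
A ⊗ B =
  [-2, 0]
  [0, 2]

Apply the min-plus product entry-by-entry:
  C[0][0] = min over k of (A[0][0] + B[0][0] = -3 + 1 = -2, A[0][1] + B[1][0] = 9 + 6 = 15) = -2 (attained at k = 0)
  C[0][1] = min over k of (A[0][0] + B[0][1] = -3 + 3 = 0, A[0][1] + B[1][1] = 9 + 9 = 18) = 0 (attained at k = 0)
  C[1][0] = min over k of (A[1][0] + B[0][0] = -1 + 1 = 0, A[1][1] + B[1][0] = 2 + 6 = 8) = 0 (attained at k = 0)
  C[1][1] = min over k of (A[1][0] + B[0][1] = -1 + 3 = 2, A[1][1] + B[1][1] = 2 + 9 = 11) = 2 (attained at k = 0)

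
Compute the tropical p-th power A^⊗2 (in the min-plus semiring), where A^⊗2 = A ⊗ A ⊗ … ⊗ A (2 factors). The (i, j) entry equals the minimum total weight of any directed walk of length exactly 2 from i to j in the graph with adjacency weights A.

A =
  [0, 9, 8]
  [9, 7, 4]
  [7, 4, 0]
A^⊗2 =
  [0, 9, 8]
  [9, 8, 4]
  [7, 4, 0]

Each entry (A^⊗2)_ij equals the minimum over all length-2 walks i = v_0 → v_1 → … → v_2 = j of Σ_t A[v_t][v_{t+1}]. For example, for (i, j) = (0, 2) we minimise over 3 possible intermediate vertex sequences; the minimum is 8, attained along the walk 0 → 0 → 2.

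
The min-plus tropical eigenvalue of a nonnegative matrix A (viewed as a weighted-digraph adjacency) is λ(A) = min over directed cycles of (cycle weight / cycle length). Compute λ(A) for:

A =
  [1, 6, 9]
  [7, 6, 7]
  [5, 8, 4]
λ(A) = 1

Enumerate directed cycles and compute their means (weight / length). Sample:
  cycle 0 → 0: weight = 1, length = 1, mean = 1/1 ≈ 1.000
  cycle 1 → 1: weight = 6, length = 1, mean = 6/1 ≈ 6.000
  cycle 2 → 2: weight = 4, length = 1, mean = 4/1 ≈ 4.000
  cycle 0 → 1 → 0: weight = 13, length = 2, mean = 13/2 ≈ 6.500
  cycle 0 → 2 → 0: weight = 14, length = 2, mean = 14/2 ≈ 7.000
  cycle 1 → 0 → 1: weight = 13, length = 2, mean = 13/2 ≈ 6.500
Minimum mean = 1.000, attained e.g. along the cycle 0 → 0 with weight 1 and length 1. So λ(A) = 1/1 = 1.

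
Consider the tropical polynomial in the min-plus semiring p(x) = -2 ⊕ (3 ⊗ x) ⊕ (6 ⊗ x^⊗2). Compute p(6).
p(6) = -2

A tropical monomial a ⊗ x^⊗i evaluates to a + i · x. Evaluating each term at x = 6:
  Term 0 contributes -2 + 0 · 6 = -2
  Term 1 contributes 3 + 1 · 6 = 9
  Term 2 contributes 6 + 2 · 6 = 18
p(6) = ⊕ of these = min[-2, 9, 18] = -2.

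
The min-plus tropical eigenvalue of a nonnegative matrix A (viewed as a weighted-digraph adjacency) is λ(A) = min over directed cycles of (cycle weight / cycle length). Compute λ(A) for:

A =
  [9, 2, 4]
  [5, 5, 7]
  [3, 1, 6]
λ(A) = 10/3

Enumerate directed cycles and compute their means (weight / length). Sample:
  cycle 0 → 0: weight = 9, length = 1, mean = 9/1 ≈ 9.000
  cycle 1 → 1: weight = 5, length = 1, mean = 5/1 ≈ 5.000
  cycle 2 → 2: weight = 6, length = 1, mean = 6/1 ≈ 6.000
  cycle 0 → 1 → 0: weight = 7, length = 2, mean = 7/2 ≈ 3.500
  cycle 0 → 2 → 0: weight = 7, length = 2, mean = 7/2 ≈ 3.500
  cycle 1 → 0 → 1: weight = 7, length = 2, mean = 7/2 ≈ 3.500
Minimum mean = 3.333, attained e.g. along the cycle 0 → 2 → 1 → 0 with weight 10 and length 3. So λ(A) = 10/3 = 10/3.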